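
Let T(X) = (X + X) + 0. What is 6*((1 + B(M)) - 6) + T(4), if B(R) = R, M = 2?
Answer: -10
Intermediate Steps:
T(X) = 2*X (T(X) = 2*X + 0 = 2*X)
6*((1 + B(M)) - 6) + T(4) = 6*((1 + 2) - 6) + 2*4 = 6*(3 - 6) + 8 = 6*(-3) + 8 = -18 + 8 = -10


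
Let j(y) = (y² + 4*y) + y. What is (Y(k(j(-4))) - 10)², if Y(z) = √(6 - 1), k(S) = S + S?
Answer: (10 - √5)² ≈ 60.279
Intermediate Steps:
j(y) = y² + 5*y
k(S) = 2*S
Y(z) = √5
(Y(k(j(-4))) - 10)² = (√5 - 10)² = (-10 + √5)²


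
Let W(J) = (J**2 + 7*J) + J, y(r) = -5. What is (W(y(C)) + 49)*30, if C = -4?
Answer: 1020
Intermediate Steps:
W(J) = J**2 + 8*J
(W(y(C)) + 49)*30 = (-5*(8 - 5) + 49)*30 = (-5*3 + 49)*30 = (-15 + 49)*30 = 34*30 = 1020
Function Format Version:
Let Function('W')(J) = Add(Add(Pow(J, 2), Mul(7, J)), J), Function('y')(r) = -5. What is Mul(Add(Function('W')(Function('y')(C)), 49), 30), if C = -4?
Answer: 1020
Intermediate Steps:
Function('W')(J) = Add(Pow(J, 2), Mul(8, J))
Mul(Add(Function('W')(Function('y')(C)), 49), 30) = Mul(Add(Mul(-5, Add(8, -5)), 49), 30) = Mul(Add(Mul(-5, 3), 49), 30) = Mul(Add(-15, 49), 30) = Mul(34, 30) = 1020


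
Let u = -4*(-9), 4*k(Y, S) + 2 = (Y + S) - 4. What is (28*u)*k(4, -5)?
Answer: -1764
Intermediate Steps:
k(Y, S) = -3/2 + S/4 + Y/4 (k(Y, S) = -½ + ((Y + S) - 4)/4 = -½ + ((S + Y) - 4)/4 = -½ + (-4 + S + Y)/4 = -½ + (-1 + S/4 + Y/4) = -3/2 + S/4 + Y/4)
u = 36
(28*u)*k(4, -5) = (28*36)*(-3/2 + (¼)*(-5) + (¼)*4) = 1008*(-3/2 - 5/4 + 1) = 1008*(-7/4) = -1764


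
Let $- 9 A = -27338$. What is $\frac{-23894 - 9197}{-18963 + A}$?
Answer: $\frac{297819}{143329} \approx 2.0779$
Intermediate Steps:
$A = \frac{27338}{9}$ ($A = \left(- \frac{1}{9}\right) \left(-27338\right) = \frac{27338}{9} \approx 3037.6$)
$\frac{-23894 - 9197}{-18963 + A} = \frac{-23894 - 9197}{-18963 + \frac{27338}{9}} = - \frac{33091}{- \frac{143329}{9}} = \left(-33091\right) \left(- \frac{9}{143329}\right) = \frac{297819}{143329}$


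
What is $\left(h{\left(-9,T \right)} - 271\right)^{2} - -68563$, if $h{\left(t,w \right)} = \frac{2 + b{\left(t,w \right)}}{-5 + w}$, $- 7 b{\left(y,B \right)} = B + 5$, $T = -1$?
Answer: $\frac{62680699}{441} \approx 1.4213 \cdot 10^{5}$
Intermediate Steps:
$b{\left(y,B \right)} = - \frac{5}{7} - \frac{B}{7}$ ($b{\left(y,B \right)} = - \frac{B + 5}{7} = - \frac{5 + B}{7} = - \frac{5}{7} - \frac{B}{7}$)
$h{\left(t,w \right)} = \frac{\frac{9}{7} - \frac{w}{7}}{-5 + w}$ ($h{\left(t,w \right)} = \frac{2 - \left(\frac{5}{7} + \frac{w}{7}\right)}{-5 + w} = \frac{\frac{9}{7} - \frac{w}{7}}{-5 + w}$)
$\left(h{\left(-9,T \right)} - 271\right)^{2} - -68563 = \left(\frac{9 - -1}{7 \left(-5 - 1\right)} - 271\right)^{2} - -68563 = \left(\frac{9 + 1}{7 \left(-6\right)} - 271\right)^{2} + 68563 = \left(\frac{1}{7} \left(- \frac{1}{6}\right) 10 - 271\right)^{2} + 68563 = \left(- \frac{5}{21} - 271\right)^{2} + 68563 = \left(- \frac{5696}{21}\right)^{2} + 68563 = \frac{32444416}{441} + 68563 = \frac{62680699}{441}$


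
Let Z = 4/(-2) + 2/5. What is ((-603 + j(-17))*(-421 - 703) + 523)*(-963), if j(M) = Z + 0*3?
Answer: -3274649721/5 ≈ -6.5493e+8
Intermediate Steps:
Z = -8/5 (Z = 4*(-½) + 2*(⅕) = -2 + ⅖ = -8/5 ≈ -1.6000)
j(M) = -8/5 (j(M) = -8/5 + 0*3 = -8/5 + 0 = -8/5)
((-603 + j(-17))*(-421 - 703) + 523)*(-963) = ((-603 - 8/5)*(-421 - 703) + 523)*(-963) = (-3023/5*(-1124) + 523)*(-963) = (3397852/5 + 523)*(-963) = (3400467/5)*(-963) = -3274649721/5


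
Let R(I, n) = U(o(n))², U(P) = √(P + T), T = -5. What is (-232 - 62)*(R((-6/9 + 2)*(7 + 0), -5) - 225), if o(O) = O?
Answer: 69090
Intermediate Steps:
U(P) = √(-5 + P) (U(P) = √(P - 5) = √(-5 + P))
R(I, n) = -5 + n (R(I, n) = (√(-5 + n))² = -5 + n)
(-232 - 62)*(R((-6/9 + 2)*(7 + 0), -5) - 225) = (-232 - 62)*((-5 - 5) - 225) = -294*(-10 - 225) = -294*(-235) = 69090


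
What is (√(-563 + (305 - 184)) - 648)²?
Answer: (648 - I*√442)² ≈ 4.1946e+5 - 27247.0*I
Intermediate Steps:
(√(-563 + (305 - 184)) - 648)² = (√(-563 + 121) - 648)² = (√(-442) - 648)² = (I*√442 - 648)² = (-648 + I*√442)²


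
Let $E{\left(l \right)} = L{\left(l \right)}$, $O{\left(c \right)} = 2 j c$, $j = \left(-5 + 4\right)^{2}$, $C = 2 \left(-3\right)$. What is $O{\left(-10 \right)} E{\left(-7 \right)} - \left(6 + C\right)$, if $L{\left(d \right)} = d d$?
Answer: $-980$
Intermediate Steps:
$C = -6$
$j = 1$ ($j = \left(-1\right)^{2} = 1$)
$L{\left(d \right)} = d^{2}$
$O{\left(c \right)} = 2 c$ ($O{\left(c \right)} = 2 \cdot 1 c = 2 c$)
$E{\left(l \right)} = l^{2}$
$O{\left(-10 \right)} E{\left(-7 \right)} - \left(6 + C\right) = 2 \left(-10\right) \left(-7\right)^{2} - 0 = \left(-20\right) 49 + \left(-6 + 6\right) = -980 + 0 = -980$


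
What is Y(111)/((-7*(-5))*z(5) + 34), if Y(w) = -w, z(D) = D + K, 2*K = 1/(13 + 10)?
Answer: -5106/9649 ≈ -0.52917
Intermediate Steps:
K = 1/46 (K = 1/(2*(13 + 10)) = (½)/23 = (½)*(1/23) = 1/46 ≈ 0.021739)
z(D) = 1/46 + D (z(D) = D + 1/46 = 1/46 + D)
Y(w) = -w
Y(111)/((-7*(-5))*z(5) + 34) = (-1*111)/((-7*(-5))*(1/46 + 5) + 34) = -111/(35*(231/46) + 34) = -111/(8085/46 + 34) = -111/9649/46 = -111*46/9649 = -5106/9649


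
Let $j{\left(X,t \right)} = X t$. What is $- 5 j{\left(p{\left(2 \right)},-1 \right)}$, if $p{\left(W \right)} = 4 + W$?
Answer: $30$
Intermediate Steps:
$- 5 j{\left(p{\left(2 \right)},-1 \right)} = - 5 \left(4 + 2\right) \left(-1\right) = - 5 \cdot 6 \left(-1\right) = \left(-5\right) \left(-6\right) = 30$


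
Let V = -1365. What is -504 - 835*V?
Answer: 1139271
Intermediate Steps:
-504 - 835*V = -504 - 835*(-1365) = -504 + 1139775 = 1139271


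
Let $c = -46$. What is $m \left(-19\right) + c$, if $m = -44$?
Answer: $790$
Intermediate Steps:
$m \left(-19\right) + c = \left(-44\right) \left(-19\right) - 46 = 836 - 46 = 790$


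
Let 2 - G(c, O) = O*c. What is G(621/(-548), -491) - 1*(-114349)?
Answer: 62359437/548 ≈ 1.1379e+5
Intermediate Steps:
G(c, O) = 2 - O*c
G(621/(-548), -491) - 1*(-114349) = (2 - 1*(-491)*621/(-548)) - 1*(-114349) = (2 - 1*(-491)*621*(-1/548)) + 114349 = (2 - 1*(-491)*(-621/548)) + 114349 = (2 - 304911/548) + 114349 = -303815/548 + 114349 = 62359437/548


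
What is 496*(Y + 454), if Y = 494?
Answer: 470208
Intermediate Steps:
496*(Y + 454) = 496*(494 + 454) = 496*948 = 470208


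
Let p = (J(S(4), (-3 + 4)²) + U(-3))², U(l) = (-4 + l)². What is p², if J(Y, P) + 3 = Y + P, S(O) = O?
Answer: 6765201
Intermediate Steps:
J(Y, P) = -3 + P + Y (J(Y, P) = -3 + (Y + P) = -3 + (P + Y) = -3 + P + Y)
p = 2601 (p = ((-3 + (-3 + 4)² + 4) + (-4 - 3)²)² = ((-3 + 1² + 4) + (-7)²)² = ((-3 + 1 + 4) + 49)² = (2 + 49)² = 51² = 2601)
p² = 2601² = 6765201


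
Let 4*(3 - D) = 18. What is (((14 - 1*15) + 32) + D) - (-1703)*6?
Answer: 20495/2 ≈ 10248.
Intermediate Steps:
D = -3/2 (D = 3 - ¼*18 = 3 - 9/2 = -3/2 ≈ -1.5000)
(((14 - 1*15) + 32) + D) - (-1703)*6 = (((14 - 1*15) + 32) - 3/2) - (-1703)*6 = (((14 - 15) + 32) - 3/2) - 131*(-78) = ((-1 + 32) - 3/2) + 10218 = (31 - 3/2) + 10218 = 59/2 + 10218 = 20495/2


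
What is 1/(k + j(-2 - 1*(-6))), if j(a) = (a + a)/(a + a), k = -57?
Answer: -1/56 ≈ -0.017857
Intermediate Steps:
j(a) = 1 (j(a) = (2*a)/((2*a)) = (2*a)*(1/(2*a)) = 1)
1/(k + j(-2 - 1*(-6))) = 1/(-57 + 1) = 1/(-56) = -1/56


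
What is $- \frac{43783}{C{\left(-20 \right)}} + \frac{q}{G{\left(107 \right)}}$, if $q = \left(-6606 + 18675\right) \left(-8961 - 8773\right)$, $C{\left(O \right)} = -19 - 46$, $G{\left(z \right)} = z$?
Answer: $- \frac{13907372209}{6955} \approx -1.9996 \cdot 10^{6}$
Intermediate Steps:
$C{\left(O \right)} = -65$ ($C{\left(O \right)} = -19 - 46 = -65$)
$q = -214031646$ ($q = 12069 \left(-17734\right) = -214031646$)
$- \frac{43783}{C{\left(-20 \right)}} + \frac{q}{G{\left(107 \right)}} = - \frac{43783}{-65} - \frac{214031646}{107} = \left(-43783\right) \left(- \frac{1}{65}\right) - \frac{214031646}{107} = \frac{43783}{65} - \frac{214031646}{107} = - \frac{13907372209}{6955}$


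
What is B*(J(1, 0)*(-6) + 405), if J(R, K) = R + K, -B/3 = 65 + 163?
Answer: -272916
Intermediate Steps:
B = -684 (B = -3*(65 + 163) = -3*228 = -684)
J(R, K) = K + R
B*(J(1, 0)*(-6) + 405) = -684*((0 + 1)*(-6) + 405) = -684*(1*(-6) + 405) = -684*(-6 + 405) = -684*399 = -272916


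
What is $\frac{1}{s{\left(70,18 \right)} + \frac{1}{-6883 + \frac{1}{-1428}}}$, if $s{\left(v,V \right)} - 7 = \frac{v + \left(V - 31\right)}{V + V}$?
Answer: $\frac{117947100}{1012362139} \approx 0.11651$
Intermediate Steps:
$s{\left(v,V \right)} = 7 + \frac{-31 + V + v}{2 V}$ ($s{\left(v,V \right)} = 7 + \frac{v + \left(V - 31\right)}{V + V} = 7 + \frac{v + \left(-31 + V\right)}{2 V} = 7 + \left(-31 + V + v\right) \frac{1}{2 V} = 7 + \frac{-31 + V + v}{2 V}$)
$\frac{1}{s{\left(70,18 \right)} + \frac{1}{-6883 + \frac{1}{-1428}}} = \frac{1}{\frac{-31 + 70 + 15 \cdot 18}{2 \cdot 18} + \frac{1}{-6883 + \frac{1}{-1428}}} = \frac{1}{\frac{1}{2} \cdot \frac{1}{18} \left(-31 + 70 + 270\right) + \frac{1}{-6883 - \frac{1}{1428}}} = \frac{1}{\frac{1}{2} \cdot \frac{1}{18} \cdot 309 + \frac{1}{- \frac{9828925}{1428}}} = \frac{1}{\frac{103}{12} - \frac{1428}{9828925}} = \frac{1}{\frac{1012362139}{117947100}} = \frac{117947100}{1012362139}$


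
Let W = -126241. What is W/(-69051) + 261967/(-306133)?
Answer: 20557452736/21138789783 ≈ 0.97250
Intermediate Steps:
W/(-69051) + 261967/(-306133) = -126241/(-69051) + 261967/(-306133) = -126241*(-1/69051) + 261967*(-1/306133) = 126241/69051 - 261967/306133 = 20557452736/21138789783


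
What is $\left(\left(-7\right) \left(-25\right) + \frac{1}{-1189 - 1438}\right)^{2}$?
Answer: $\frac{211346156176}{6901129} \approx 30625.0$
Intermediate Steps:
$\left(\left(-7\right) \left(-25\right) + \frac{1}{-1189 - 1438}\right)^{2} = \left(175 + \frac{1}{-2627}\right)^{2} = \left(175 - \frac{1}{2627}\right)^{2} = \left(\frac{459724}{2627}\right)^{2} = \frac{211346156176}{6901129}$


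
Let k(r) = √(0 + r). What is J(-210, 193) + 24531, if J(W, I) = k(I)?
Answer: 24531 + √193 ≈ 24545.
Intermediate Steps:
k(r) = √r
J(W, I) = √I
J(-210, 193) + 24531 = √193 + 24531 = 24531 + √193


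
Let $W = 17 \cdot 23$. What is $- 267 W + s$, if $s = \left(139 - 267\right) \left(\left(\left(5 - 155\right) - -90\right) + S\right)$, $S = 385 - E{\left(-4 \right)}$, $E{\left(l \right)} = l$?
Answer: $-146509$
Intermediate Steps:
$W = 391$
$S = 389$ ($S = 385 - -4 = 385 + 4 = 389$)
$s = -42112$ ($s = \left(139 - 267\right) \left(\left(\left(5 - 155\right) - -90\right) + 389\right) = - 128 \left(\left(-150 + 90\right) + 389\right) = - 128 \left(-60 + 389\right) = \left(-128\right) 329 = -42112$)
$- 267 W + s = \left(-267\right) 391 - 42112 = -104397 - 42112 = -146509$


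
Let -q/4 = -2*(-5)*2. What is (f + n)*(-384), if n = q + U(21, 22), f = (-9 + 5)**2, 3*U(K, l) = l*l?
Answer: -37376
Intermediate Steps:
q = -80 (q = -4*(-2*(-5))*2 = -40*2 = -4*20 = -80)
U(K, l) = l**2/3 (U(K, l) = (l*l)/3 = l**2/3)
f = 16 (f = (-4)**2 = 16)
n = 244/3 (n = -80 + (1/3)*22**2 = -80 + (1/3)*484 = -80 + 484/3 = 244/3 ≈ 81.333)
(f + n)*(-384) = (16 + 244/3)*(-384) = (292/3)*(-384) = -37376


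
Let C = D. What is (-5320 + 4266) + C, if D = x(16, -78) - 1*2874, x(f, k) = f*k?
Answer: -5176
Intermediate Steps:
D = -4122 (D = 16*(-78) - 1*2874 = -1248 - 2874 = -4122)
C = -4122
(-5320 + 4266) + C = (-5320 + 4266) - 4122 = -1054 - 4122 = -5176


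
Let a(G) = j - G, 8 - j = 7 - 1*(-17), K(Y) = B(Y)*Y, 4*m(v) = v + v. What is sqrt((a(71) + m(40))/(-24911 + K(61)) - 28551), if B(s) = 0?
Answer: I*sqrt(17717547533434)/24911 ≈ 168.97*I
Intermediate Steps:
m(v) = v/2 (m(v) = (v + v)/4 = (2*v)/4 = v/2)
K(Y) = 0 (K(Y) = 0*Y = 0)
j = -16 (j = 8 - (7 - 1*(-17)) = 8 - (7 + 17) = 8 - 1*24 = 8 - 24 = -16)
a(G) = -16 - G
sqrt((a(71) + m(40))/(-24911 + K(61)) - 28551) = sqrt(((-16 - 1*71) + (1/2)*40)/(-24911 + 0) - 28551) = sqrt(((-16 - 71) + 20)/(-24911) - 28551) = sqrt((-87 + 20)*(-1/24911) - 28551) = sqrt(-67*(-1/24911) - 28551) = sqrt(67/24911 - 28551) = sqrt(-711233894/24911) = I*sqrt(17717547533434)/24911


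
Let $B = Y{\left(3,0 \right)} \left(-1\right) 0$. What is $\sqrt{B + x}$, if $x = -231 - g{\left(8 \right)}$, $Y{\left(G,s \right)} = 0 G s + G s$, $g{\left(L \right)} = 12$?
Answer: $9 i \sqrt{3} \approx 15.588 i$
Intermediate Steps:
$Y{\left(G,s \right)} = G s$ ($Y{\left(G,s \right)} = 0 s + G s = 0 + G s = G s$)
$B = 0$ ($B = 3 \cdot 0 \left(-1\right) 0 = 0 \left(-1\right) 0 = 0 \cdot 0 = 0$)
$x = -243$ ($x = -231 - 12 = -243$)
$\sqrt{B + x} = \sqrt{0 - 243} = \sqrt{-243} = 9 i \sqrt{3}$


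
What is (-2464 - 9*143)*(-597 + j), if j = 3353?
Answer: -10337756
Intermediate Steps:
(-2464 - 9*143)*(-597 + j) = (-2464 - 9*143)*(-597 + 3353) = (-2464 - 1287)*2756 = -3751*2756 = -10337756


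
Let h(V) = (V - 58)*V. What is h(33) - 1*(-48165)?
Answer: 47340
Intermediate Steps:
h(V) = V*(-58 + V) (h(V) = (-58 + V)*V = V*(-58 + V))
h(33) - 1*(-48165) = 33*(-58 + 33) - 1*(-48165) = 33*(-25) + 48165 = -825 + 48165 = 47340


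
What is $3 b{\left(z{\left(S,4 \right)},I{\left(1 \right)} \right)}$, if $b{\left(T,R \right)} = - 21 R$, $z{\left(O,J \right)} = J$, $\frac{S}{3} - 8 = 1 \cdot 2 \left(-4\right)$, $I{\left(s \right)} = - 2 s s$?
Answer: $126$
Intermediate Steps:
$I{\left(s \right)} = - 2 s^{2}$
$S = 0$ ($S = 24 + 3 \cdot 1 \cdot 2 \left(-4\right) = 24 + 3 \cdot 2 \left(-4\right) = 24 + 3 \left(-8\right) = 24 - 24 = 0$)
$3 b{\left(z{\left(S,4 \right)},I{\left(1 \right)} \right)} = 3 \left(- 21 \left(- 2 \cdot 1^{2}\right)\right) = 3 \left(- 21 \left(\left(-2\right) 1\right)\right) = 3 \left(\left(-21\right) \left(-2\right)\right) = 3 \cdot 42 = 126$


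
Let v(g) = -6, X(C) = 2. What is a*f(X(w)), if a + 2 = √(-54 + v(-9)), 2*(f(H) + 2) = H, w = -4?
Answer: 2 - 2*I*√15 ≈ 2.0 - 7.746*I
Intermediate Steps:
f(H) = -2 + H/2
a = -2 + 2*I*√15 (a = -2 + √(-54 - 6) = -2 + √(-60) = -2 + 2*I*√15 ≈ -2.0 + 7.746*I)
a*f(X(w)) = (-2 + 2*I*√15)*(-2 + (½)*2) = (-2 + 2*I*√15)*(-2 + 1) = (-2 + 2*I*√15)*(-1) = 2 - 2*I*√15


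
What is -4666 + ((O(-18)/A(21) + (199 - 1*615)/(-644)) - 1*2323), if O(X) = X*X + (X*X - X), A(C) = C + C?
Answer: -1122572/161 ≈ -6972.5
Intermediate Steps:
A(C) = 2*C
O(X) = -X + 2*X**2 (O(X) = X**2 + (X**2 - X) = -X + 2*X**2)
-4666 + ((O(-18)/A(21) + (199 - 1*615)/(-644)) - 1*2323) = -4666 + (((-18*(-1 + 2*(-18)))/((2*21)) + (199 - 1*615)/(-644)) - 1*2323) = -4666 + ((-18*(-1 - 36)/42 + (199 - 615)*(-1/644)) - 2323) = -4666 + ((-18*(-37)*(1/42) - 416*(-1/644)) - 2323) = -4666 + ((666*(1/42) + 104/161) - 2323) = -4666 + ((111/7 + 104/161) - 2323) = -4666 + (2657/161 - 2323) = -4666 - 371346/161 = -1122572/161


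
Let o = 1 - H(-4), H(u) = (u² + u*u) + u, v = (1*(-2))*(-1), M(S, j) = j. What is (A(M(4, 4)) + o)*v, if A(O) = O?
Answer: -46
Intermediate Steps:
v = 2 (v = -2*(-1) = 2)
H(u) = u + 2*u² (H(u) = (u² + u²) + u = 2*u² + u = u + 2*u²)
o = -27 (o = 1 - (-4)*(1 + 2*(-4)) = 1 - (-4)*(1 - 8) = 1 - (-4)*(-7) = 1 - 1*28 = 1 - 28 = -27)
(A(M(4, 4)) + o)*v = (4 - 27)*2 = -23*2 = -46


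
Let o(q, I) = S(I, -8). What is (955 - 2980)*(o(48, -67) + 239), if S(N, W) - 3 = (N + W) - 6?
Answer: -326025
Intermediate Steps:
S(N, W) = -3 + N + W (S(N, W) = 3 + ((N + W) - 6) = 3 + (-6 + N + W) = -3 + N + W)
o(q, I) = -11 + I (o(q, I) = -3 + I - 8 = -11 + I)
(955 - 2980)*(o(48, -67) + 239) = (955 - 2980)*((-11 - 67) + 239) = -2025*(-78 + 239) = -2025*161 = -326025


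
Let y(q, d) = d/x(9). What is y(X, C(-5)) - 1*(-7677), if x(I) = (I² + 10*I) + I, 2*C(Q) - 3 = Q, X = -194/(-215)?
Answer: 1381859/180 ≈ 7677.0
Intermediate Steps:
X = 194/215 (X = -194*(-1/215) = 194/215 ≈ 0.90233)
C(Q) = 3/2 + Q/2
x(I) = I² + 11*I
y(q, d) = d/180 (y(q, d) = d/((9*(11 + 9))) = d/((9*20)) = d/180)
y(X, C(-5)) - 1*(-7677) = (3/2 + (½)*(-5))/180 - 1*(-7677) = (3/2 - 5/2)/180 + 7677 = (1/180)*(-1) + 7677 = -1/180 + 7677 = 1381859/180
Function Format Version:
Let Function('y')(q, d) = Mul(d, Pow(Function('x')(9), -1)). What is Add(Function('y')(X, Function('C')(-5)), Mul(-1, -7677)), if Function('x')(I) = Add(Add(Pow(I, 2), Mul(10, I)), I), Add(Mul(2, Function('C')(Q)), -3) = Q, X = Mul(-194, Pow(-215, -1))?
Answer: Rational(1381859, 180) ≈ 7677.0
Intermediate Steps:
X = Rational(194, 215) (X = Mul(-194, Rational(-1, 215)) = Rational(194, 215) ≈ 0.90233)
Function('C')(Q) = Add(Rational(3, 2), Mul(Rational(1, 2), Q))
Function('x')(I) = Add(Pow(I, 2), Mul(11, I))
Function('y')(q, d) = Mul(Rational(1, 180), d) (Function('y')(q, d) = Mul(d, Pow(Mul(9, Add(11, 9)), -1)) = Mul(d, Pow(Mul(9, 20), -1)) = Mul(d, Pow(180, -1)) = Mul(d, Rational(1, 180)) = Mul(Rational(1, 180), d))
Add(Function('y')(X, Function('C')(-5)), Mul(-1, -7677)) = Add(Mul(Rational(1, 180), Add(Rational(3, 2), Mul(Rational(1, 2), -5))), Mul(-1, -7677)) = Add(Mul(Rational(1, 180), Add(Rational(3, 2), Rational(-5, 2))), 7677) = Add(Mul(Rational(1, 180), -1), 7677) = Add(Rational(-1, 180), 7677) = Rational(1381859, 180)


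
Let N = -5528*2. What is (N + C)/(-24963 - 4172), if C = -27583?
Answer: 38639/29135 ≈ 1.3262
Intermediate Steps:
N = -11056
(N + C)/(-24963 - 4172) = (-11056 - 27583)/(-24963 - 4172) = -38639/(-29135) = -38639*(-1/29135) = 38639/29135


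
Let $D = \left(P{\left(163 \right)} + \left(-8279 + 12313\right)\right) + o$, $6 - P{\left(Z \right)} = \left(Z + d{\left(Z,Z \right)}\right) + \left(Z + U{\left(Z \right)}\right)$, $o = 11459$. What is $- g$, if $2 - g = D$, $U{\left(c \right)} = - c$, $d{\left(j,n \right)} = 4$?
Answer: $15330$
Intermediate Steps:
$P{\left(Z \right)} = 2 - Z$ ($P{\left(Z \right)} = 6 - \left(\left(Z + 4\right) + \left(Z - Z\right)\right) = 6 - \left(\left(4 + Z\right) + 0\right) = 6 - \left(4 + Z\right) = 2 - Z$)
$D = 15332$ ($D = \left(\left(2 - 163\right) + \left(-8279 + 12313\right)\right) + 11459 = \left(\left(2 - 163\right) + 4034\right) + 11459 = \left(-161 + 4034\right) + 11459 = 3873 + 11459 = 15332$)
$g = -15330$ ($g = 2 - 15332 = -15330$)
$- g = \left(-1\right) \left(-15330\right) = 15330$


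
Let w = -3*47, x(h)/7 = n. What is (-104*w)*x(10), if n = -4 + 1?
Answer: -307944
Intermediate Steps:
n = -3
x(h) = -21 (x(h) = 7*(-3) = -21)
w = -141
(-104*w)*x(10) = -104*(-141)*(-21) = 14664*(-21) = -307944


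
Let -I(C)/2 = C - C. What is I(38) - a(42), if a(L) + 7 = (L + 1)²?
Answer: -1842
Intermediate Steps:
a(L) = -7 + (1 + L)² (a(L) = -7 + (L + 1)² = -7 + (1 + L)²)
I(C) = 0 (I(C) = -2*(C - C) = -2*0 = 0)
I(38) - a(42) = 0 - (-7 + (1 + 42)²) = 0 - (-7 + 43²) = 0 - (-7 + 1849) = 0 - 1*1842 = 0 - 1842 = -1842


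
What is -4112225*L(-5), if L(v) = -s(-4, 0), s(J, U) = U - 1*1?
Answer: -4112225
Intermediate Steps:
s(J, U) = -1 + U (s(J, U) = U - 1 = -1 + U)
L(v) = 1 (L(v) = -(-1 + 0) = -1*(-1) = 1)
-4112225*L(-5) = -4112225*1 = -4112225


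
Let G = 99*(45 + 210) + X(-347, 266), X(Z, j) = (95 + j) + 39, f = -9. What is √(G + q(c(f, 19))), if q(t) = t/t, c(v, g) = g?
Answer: √25646 ≈ 160.14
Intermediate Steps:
X(Z, j) = 134 + j
q(t) = 1
G = 25645 (G = 99*(45 + 210) + (134 + 266) = 99*255 + 400 = 25245 + 400 = 25645)
√(G + q(c(f, 19))) = √(25645 + 1) = √25646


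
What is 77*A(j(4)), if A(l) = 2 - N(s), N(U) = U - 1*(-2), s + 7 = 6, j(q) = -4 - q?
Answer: 77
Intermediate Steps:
s = -1 (s = -7 + 6 = -1)
N(U) = 2 + U (N(U) = U + 2 = 2 + U)
A(l) = 1 (A(l) = 2 - (2 - 1) = 2 - 1*1 = 2 - 1 = 1)
77*A(j(4)) = 77*1 = 77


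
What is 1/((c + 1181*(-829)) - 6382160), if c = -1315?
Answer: -1/7362524 ≈ -1.3582e-7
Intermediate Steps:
1/((c + 1181*(-829)) - 6382160) = 1/((-1315 + 1181*(-829)) - 6382160) = 1/((-1315 - 979049) - 6382160) = 1/(-980364 - 6382160) = 1/(-7362524) = -1/7362524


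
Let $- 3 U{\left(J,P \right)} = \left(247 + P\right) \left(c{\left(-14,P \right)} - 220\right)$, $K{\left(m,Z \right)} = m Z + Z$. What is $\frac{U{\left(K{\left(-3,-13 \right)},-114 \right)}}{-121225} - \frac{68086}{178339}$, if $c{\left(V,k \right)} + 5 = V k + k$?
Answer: $\frac{1684572103}{21619145275} \approx 0.07792$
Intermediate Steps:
$c{\left(V,k \right)} = -5 + k + V k$ ($c{\left(V,k \right)} = -5 + \left(V k + k\right) = -5 + \left(k + V k\right) = -5 + k + V k$)
$K{\left(m,Z \right)} = Z + Z m$ ($K{\left(m,Z \right)} = Z m + Z = Z + Z m$)
$U{\left(J,P \right)} = - \frac{\left(-225 - 13 P\right) \left(247 + P\right)}{3}$ ($U{\left(J,P \right)} = - \frac{\left(247 + P\right) \left(\left(-5 + P - 14 P\right) - 220\right)}{3} = - \frac{\left(247 + P\right) \left(\left(-5 - 13 P\right) - 220\right)}{3} = - \frac{\left(247 + P\right) \left(-225 - 13 P\right)}{3} = - \frac{\left(-225 - 13 P\right) \left(247 + P\right)}{3}$)
$\frac{U{\left(K{\left(-3,-13 \right)},-114 \right)}}{-121225} - \frac{68086}{178339} = \frac{18525 + \frac{13 \left(-114\right)^{2}}{3} + \frac{3436}{3} \left(-114\right)}{-121225} - \frac{68086}{178339} = \left(18525 + \frac{13}{3} \cdot 12996 - 130568\right) \left(- \frac{1}{121225}\right) - \frac{68086}{178339} = \left(18525 + 56316 - 130568\right) \left(- \frac{1}{121225}\right) - \frac{68086}{178339} = \left(-55727\right) \left(- \frac{1}{121225}\right) - \frac{68086}{178339} = \frac{55727}{121225} - \frac{68086}{178339} = \frac{1684572103}{21619145275}$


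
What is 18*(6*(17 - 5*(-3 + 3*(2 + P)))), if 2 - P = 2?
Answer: 216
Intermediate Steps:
P = 0 (P = 2 - 1*2 = 2 - 2 = 0)
18*(6*(17 - 5*(-3 + 3*(2 + P)))) = 18*(6*(17 - 5*(-3 + 3*(2 + 0)))) = 18*(6*(17 - 5*(-3 + 3*2))) = 18*(6*(17 - 5*(-3 + 6))) = 18*(6*(17 - 5*3)) = 18*(6*(17 - 15)) = 18*(6*2) = 18*12 = 216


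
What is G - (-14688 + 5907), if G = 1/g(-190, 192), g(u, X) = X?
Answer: 1685953/192 ≈ 8781.0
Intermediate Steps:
G = 1/192 ≈ 0.0052083
G - (-14688 + 5907) = 1/192 - (-14688 + 5907) = 1/192 - 1*(-8781) = 1/192 + 8781 = 1685953/192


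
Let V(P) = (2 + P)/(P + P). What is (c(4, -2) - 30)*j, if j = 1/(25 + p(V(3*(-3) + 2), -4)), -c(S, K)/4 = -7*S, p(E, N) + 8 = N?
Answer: 82/13 ≈ 6.3077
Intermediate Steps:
V(P) = (2 + P)/(2*P) (V(P) = (2 + P)/((2*P)) = (2 + P)*(1/(2*P)) = (2 + P)/(2*P))
p(E, N) = -8 + N
c(S, K) = 28*S (c(S, K) = -(-28)*S = 28*S)
j = 1/13 (j = 1/(25 + (-8 - 4)) = 1/(25 - 12) = 1/13 ≈ 0.076923)
(c(4, -2) - 30)*j = (28*4 - 30)*(1/13) = (112 - 30)*(1/13) = 82*(1/13) = 82/13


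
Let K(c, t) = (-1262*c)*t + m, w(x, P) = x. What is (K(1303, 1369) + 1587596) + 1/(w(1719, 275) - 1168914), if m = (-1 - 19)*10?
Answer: -2625695070868411/1167195 ≈ -2.2496e+9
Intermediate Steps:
m = -200 (m = -20*10 = -200)
K(c, t) = -200 - 1262*c*t (K(c, t) = (-1262*c)*t - 200 = -1262*c*t - 200 = -200 - 1262*c*t)
(K(1303, 1369) + 1587596) + 1/(w(1719, 275) - 1168914) = ((-200 - 1262*1303*1369) + 1587596) + 1/(1719 - 1168914) = ((-200 - 2251164434) + 1587596) + 1/(-1167195) = (-2251164634 + 1587596) - 1/1167195 = -2249577038 - 1/1167195 = -2625695070868411/1167195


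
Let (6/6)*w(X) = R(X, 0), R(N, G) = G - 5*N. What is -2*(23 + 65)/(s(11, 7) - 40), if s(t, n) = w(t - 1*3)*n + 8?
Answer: 22/39 ≈ 0.56410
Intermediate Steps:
w(X) = -5*X (w(X) = 0 - 5*X = -5*X)
s(t, n) = 8 + n*(15 - 5*t) (s(t, n) = (-5*(t - 1*3))*n + 8 = (-5*(t - 3))*n + 8 = (-5*(-3 + t))*n + 8 = (15 - 5*t)*n + 8 = n*(15 - 5*t) + 8 = 8 + n*(15 - 5*t))
-2*(23 + 65)/(s(11, 7) - 40) = -2*(23 + 65)/((8 + 5*7*(3 - 1*11)) - 40) = -176/((8 + 5*7*(3 - 11)) - 40) = -176/((8 + 5*7*(-8)) - 40) = -176/((8 - 280) - 40) = -176/(-272 - 40) = -176/(-312) = -176*(-1)/312 = -2*(-11/39) = 22/39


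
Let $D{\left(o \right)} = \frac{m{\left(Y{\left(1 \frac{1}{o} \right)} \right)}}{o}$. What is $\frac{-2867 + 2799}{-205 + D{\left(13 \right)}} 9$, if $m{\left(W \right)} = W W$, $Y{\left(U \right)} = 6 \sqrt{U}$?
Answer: $\frac{103428}{34609} \approx 2.9885$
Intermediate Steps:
$m{\left(W \right)} = W^{2}$
$D{\left(o \right)} = \frac{36}{o^{2}}$ ($D{\left(o \right)} = \frac{\left(6 \sqrt{1 \frac{1}{o}}\right)^{2}}{o} = \frac{\left(6 \sqrt{\frac{1}{o}}\right)^{2}}{o} = \frac{36 \frac{1}{o}}{o} = \frac{36}{o^{2}}$)
$\frac{-2867 + 2799}{-205 + D{\left(13 \right)}} 9 = \frac{-2867 + 2799}{-205 + \frac{36}{169}} \cdot 9 = - \frac{68}{-205 + 36 \cdot \frac{1}{169}} \cdot 9 = - \frac{68}{-205 + \frac{36}{169}} \cdot 9 = - \frac{68}{- \frac{34609}{169}} \cdot 9 = \left(-68\right) \left(- \frac{169}{34609}\right) 9 = \frac{11492}{34609} \cdot 9 = \frac{103428}{34609}$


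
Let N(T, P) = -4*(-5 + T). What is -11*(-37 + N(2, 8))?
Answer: 275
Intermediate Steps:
N(T, P) = 20 - 4*T
-11*(-37 + N(2, 8)) = -11*(-37 + (20 - 4*2)) = -11*(-37 + (20 - 8)) = -11*(-37 + 12) = -11*(-25) = 275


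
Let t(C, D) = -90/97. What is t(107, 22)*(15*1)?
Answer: -1350/97 ≈ -13.918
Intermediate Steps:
t(C, D) = -90/97 (t(C, D) = -90*1/97 = -90/97)
t(107, 22)*(15*1) = -1350/97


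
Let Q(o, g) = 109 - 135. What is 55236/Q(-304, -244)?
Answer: -27618/13 ≈ -2124.5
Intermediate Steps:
Q(o, g) = -26
55236/Q(-304, -244) = 55236/(-26) = 55236*(-1/26) = -27618/13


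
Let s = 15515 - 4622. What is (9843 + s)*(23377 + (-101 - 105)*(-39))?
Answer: 651338496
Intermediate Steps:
s = 10893
(9843 + s)*(23377 + (-101 - 105)*(-39)) = (9843 + 10893)*(23377 + (-101 - 105)*(-39)) = 20736*(23377 - 206*(-39)) = 20736*(23377 + 8034) = 20736*31411 = 651338496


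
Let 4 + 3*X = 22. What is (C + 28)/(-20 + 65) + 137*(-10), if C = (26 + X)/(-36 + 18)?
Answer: -554614/405 ≈ -1369.4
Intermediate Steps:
X = 6 (X = -4/3 + (⅓)*22 = -4/3 + 22/3 = 6)
C = -16/9 (C = (26 + 6)/(-36 + 18) = 32/(-18) = 32*(-1/18) = -16/9 ≈ -1.7778)
(C + 28)/(-20 + 65) + 137*(-10) = (-16/9 + 28)/(-20 + 65) + 137*(-10) = (236/9)/45 - 1370 = (236/9)*(1/45) - 1370 = 236/405 - 1370 = -554614/405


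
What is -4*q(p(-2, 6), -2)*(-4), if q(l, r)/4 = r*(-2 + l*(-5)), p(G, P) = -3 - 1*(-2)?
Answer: -384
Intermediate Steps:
p(G, P) = -1 (p(G, P) = -3 + 2 = -1)
q(l, r) = 4*r*(-2 - 5*l) (q(l, r) = 4*(r*(-2 + l*(-5))) = 4*(r*(-2 - 5*l)) = 4*r*(-2 - 5*l))
-4*q(p(-2, 6), -2)*(-4) = -(-16)*(-2)*(2 + 5*(-1))*(-4) = -(-16)*(-2)*(2 - 5)*(-4) = -(-16)*(-2)*(-3)*(-4) = -4*(-24)*(-4) = 96*(-4) = -384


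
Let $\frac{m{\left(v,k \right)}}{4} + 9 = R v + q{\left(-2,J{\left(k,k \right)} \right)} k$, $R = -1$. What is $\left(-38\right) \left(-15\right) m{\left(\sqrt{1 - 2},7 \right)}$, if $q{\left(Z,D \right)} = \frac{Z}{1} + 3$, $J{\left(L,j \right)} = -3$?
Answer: $-4560 - 2280 i \approx -4560.0 - 2280.0 i$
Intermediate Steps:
$q{\left(Z,D \right)} = 3 + Z$ ($q{\left(Z,D \right)} = Z 1 + 3 = Z + 3 = 3 + Z$)
$m{\left(v,k \right)} = -36 - 4 v + 4 k$ ($m{\left(v,k \right)} = -36 + 4 \left(- v + \left(3 - 2\right) k\right) = -36 + 4 \left(- v + 1 k\right) = -36 + 4 \left(- v + k\right) = -36 + 4 \left(k - v\right) = -36 + \left(- 4 v + 4 k\right) = -36 - 4 v + 4 k$)
$\left(-38\right) \left(-15\right) m{\left(\sqrt{1 - 2},7 \right)} = \left(-38\right) \left(-15\right) \left(-36 - 4 \sqrt{1 - 2} + 4 \cdot 7\right) = 570 \left(-36 - 4 \sqrt{-1} + 28\right) = 570 \left(-36 - 4 i + 28\right) = 570 \left(-8 - 4 i\right) = -4560 - 2280 i$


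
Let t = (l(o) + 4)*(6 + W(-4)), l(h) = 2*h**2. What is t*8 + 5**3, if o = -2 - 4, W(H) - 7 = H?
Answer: 5597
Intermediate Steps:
W(H) = 7 + H
o = -6
t = 684 (t = (2*(-6)**2 + 4)*(6 + (7 - 4)) = (2*36 + 4)*(6 + 3) = (72 + 4)*9 = 76*9 = 684)
t*8 + 5**3 = 684*8 + 5**3 = 5472 + 125 = 5597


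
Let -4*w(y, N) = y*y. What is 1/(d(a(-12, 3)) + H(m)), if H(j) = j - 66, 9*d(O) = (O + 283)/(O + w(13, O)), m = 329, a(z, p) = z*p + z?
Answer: 3249/853547 ≈ 0.0038065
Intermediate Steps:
a(z, p) = z + p*z (a(z, p) = p*z + z = z + p*z)
w(y, N) = -y²/4 (w(y, N) = -y*y/4 = -y²/4)
d(O) = (283 + O)/(9*(-169/4 + O)) (d(O) = ((O + 283)/(O - ¼*13²))/9 = ((283 + O)/(O - ¼*169))/9 = ((283 + O)/(O - 169/4))/9 = ((283 + O)/(-169/4 + O))/9 = (283 + O)/(9*(-169/4 + O)))
H(j) = -66 + j
1/(d(a(-12, 3)) + H(m)) = 1/(4*(283 - 12*(1 + 3))/(9*(-169 + 4*(-12*(1 + 3)))) + (-66 + 329)) = 1/(4*(283 - 12*4)/(9*(-169 + 4*(-12*4))) + 263) = 1/(4*(283 - 48)/(9*(-169 + 4*(-48))) + 263) = 1/((4/9)*235/(-169 - 192) + 263) = 1/((4/9)*235/(-361) + 263) = 1/((4/9)*(-1/361)*235 + 263) = 1/(-940/3249 + 263) = 1/(853547/3249) = 3249/853547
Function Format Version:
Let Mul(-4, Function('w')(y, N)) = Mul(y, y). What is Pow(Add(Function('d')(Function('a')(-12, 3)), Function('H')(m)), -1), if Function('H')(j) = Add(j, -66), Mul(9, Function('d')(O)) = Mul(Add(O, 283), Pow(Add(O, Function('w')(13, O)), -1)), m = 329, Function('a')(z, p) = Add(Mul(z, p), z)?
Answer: Rational(3249, 853547) ≈ 0.0038065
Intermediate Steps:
Function('a')(z, p) = Add(z, Mul(p, z)) (Function('a')(z, p) = Add(Mul(p, z), z) = Add(z, Mul(p, z)))
Function('w')(y, N) = Mul(Rational(-1, 4), Pow(y, 2)) (Function('w')(y, N) = Mul(Rational(-1, 4), Mul(y, y)) = Mul(Rational(-1, 4), Pow(y, 2)))
Function('d')(O) = Mul(Rational(1, 9), Pow(Add(Rational(-169, 4), O), -1), Add(283, O)) (Function('d')(O) = Mul(Rational(1, 9), Mul(Add(O, 283), Pow(Add(O, Mul(Rational(-1, 4), Pow(13, 2))), -1))) = Mul(Rational(1, 9), Mul(Add(283, O), Pow(Add(O, Mul(Rational(-1, 4), 169)), -1))) = Mul(Rational(1, 9), Mul(Add(283, O), Pow(Add(O, Rational(-169, 4)), -1))) = Mul(Rational(1, 9), Mul(Add(283, O), Pow(Add(Rational(-169, 4), O), -1))) = Mul(Rational(1, 9), Mul(Pow(Add(Rational(-169, 4), O), -1), Add(283, O))) = Mul(Rational(1, 9), Pow(Add(Rational(-169, 4), O), -1), Add(283, O)))
Function('H')(j) = Add(-66, j)
Pow(Add(Function('d')(Function('a')(-12, 3)), Function('H')(m)), -1) = Pow(Add(Mul(Rational(4, 9), Pow(Add(-169, Mul(4, Mul(-12, Add(1, 3)))), -1), Add(283, Mul(-12, Add(1, 3)))), Add(-66, 329)), -1) = Pow(Add(Mul(Rational(4, 9), Pow(Add(-169, Mul(4, Mul(-12, 4))), -1), Add(283, Mul(-12, 4))), 263), -1) = Pow(Add(Mul(Rational(4, 9), Pow(Add(-169, Mul(4, -48)), -1), Add(283, -48)), 263), -1) = Pow(Add(Mul(Rational(4, 9), Pow(Add(-169, -192), -1), 235), 263), -1) = Pow(Add(Mul(Rational(4, 9), Pow(-361, -1), 235), 263), -1) = Pow(Add(Mul(Rational(4, 9), Rational(-1, 361), 235), 263), -1) = Pow(Add(Rational(-940, 3249), 263), -1) = Pow(Rational(853547, 3249), -1) = Rational(3249, 853547)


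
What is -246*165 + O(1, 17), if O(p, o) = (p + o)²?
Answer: -40266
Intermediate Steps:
O(p, o) = (o + p)²
-246*165 + O(1, 17) = -246*165 + (17 + 1)² = -40590 + 18² = -40590 + 324 = -40266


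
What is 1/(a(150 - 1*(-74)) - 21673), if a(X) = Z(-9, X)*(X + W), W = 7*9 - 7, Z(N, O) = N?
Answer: -1/24193 ≈ -4.1334e-5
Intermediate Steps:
W = 56 (W = 63 - 7 = 56)
a(X) = -504 - 9*X (a(X) = -9*(X + 56) = -9*(56 + X) = -504 - 9*X)
1/(a(150 - 1*(-74)) - 21673) = 1/((-504 - 9*(150 - 1*(-74))) - 21673) = 1/((-504 - 9*(150 + 74)) - 21673) = 1/((-504 - 9*224) - 21673) = 1/((-504 - 2016) - 21673) = 1/(-2520 - 21673) = 1/(-24193) = -1/24193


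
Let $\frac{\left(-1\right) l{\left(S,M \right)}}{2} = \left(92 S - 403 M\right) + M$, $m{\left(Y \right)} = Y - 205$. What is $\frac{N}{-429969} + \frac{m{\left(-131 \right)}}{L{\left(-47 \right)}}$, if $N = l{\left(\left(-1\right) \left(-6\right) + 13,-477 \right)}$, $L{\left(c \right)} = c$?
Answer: $\frac{162658772}{20208543} \approx 8.049$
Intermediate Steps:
$m{\left(Y \right)} = -205 + Y$
$l{\left(S,M \right)} = - 184 S + 804 M$ ($l{\left(S,M \right)} = - 2 \left(\left(92 S - 403 M\right) + M\right) = - 2 \left(\left(- 403 M + 92 S\right) + M\right) = - 2 \left(- 402 M + 92 S\right) = - 184 S + 804 M$)
$N = -387004$ ($N = - 184 \left(\left(-1\right) \left(-6\right) + 13\right) + 804 \left(-477\right) = - 184 \left(6 + 13\right) - 383508 = \left(-184\right) 19 - 383508 = -3496 - 383508 = -387004$)
$\frac{N}{-429969} + \frac{m{\left(-131 \right)}}{L{\left(-47 \right)}} = - \frac{387004}{-429969} + \frac{-205 - 131}{-47} = \left(-387004\right) \left(- \frac{1}{429969}\right) - - \frac{336}{47} = \frac{387004}{429969} + \frac{336}{47} = \frac{162658772}{20208543}$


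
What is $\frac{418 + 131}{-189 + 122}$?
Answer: $- \frac{549}{67} \approx -8.194$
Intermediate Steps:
$\frac{418 + 131}{-189 + 122} = \frac{549}{-67} = 549 \left(- \frac{1}{67}\right) = - \frac{549}{67}$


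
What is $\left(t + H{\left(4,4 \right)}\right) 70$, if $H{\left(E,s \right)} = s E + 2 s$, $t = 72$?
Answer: $6720$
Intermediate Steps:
$H{\left(E,s \right)} = 2 s + E s$ ($H{\left(E,s \right)} = E s + 2 s = 2 s + E s$)
$\left(t + H{\left(4,4 \right)}\right) 70 = \left(72 + 4 \left(2 + 4\right)\right) 70 = \left(72 + 4 \cdot 6\right) 70 = \left(72 + 24\right) 70 = 96 \cdot 70 = 6720$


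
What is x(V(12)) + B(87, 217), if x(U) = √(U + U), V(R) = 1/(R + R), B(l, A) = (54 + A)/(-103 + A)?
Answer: 271/114 + √3/6 ≈ 2.6659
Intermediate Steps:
B(l, A) = (54 + A)/(-103 + A)
V(R) = 1/(2*R)
x(U) = √2*√U (x(U) = √(2*U) = √2*√U)
x(V(12)) + B(87, 217) = √2*√((½)/12) + (54 + 217)/(-103 + 217) = √2*√((½)*(1/12)) + 271/114 = √2*√(1/24) + (1/114)*271 = √2*(√6/12) + 271/114 = √3/6 + 271/114 = 271/114 + √3/6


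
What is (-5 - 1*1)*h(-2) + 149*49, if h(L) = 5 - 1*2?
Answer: 7283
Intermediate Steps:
h(L) = 3 (h(L) = 5 - 2 = 3)
(-5 - 1*1)*h(-2) + 149*49 = (-5 - 1*1)*3 + 149*49 = (-5 - 1)*3 + 7301 = -6*3 + 7301 = -18 + 7301 = 7283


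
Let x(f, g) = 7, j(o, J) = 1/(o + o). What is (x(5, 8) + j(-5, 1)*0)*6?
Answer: 42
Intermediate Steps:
j(o, J) = 1/(2*o)
(x(5, 8) + j(-5, 1)*0)*6 = (7 + ((½)/(-5))*0)*6 = (7 + ((½)*(-⅕))*0)*6 = (7 - ⅒*0)*6 = (7 + 0)*6 = 7*6 = 42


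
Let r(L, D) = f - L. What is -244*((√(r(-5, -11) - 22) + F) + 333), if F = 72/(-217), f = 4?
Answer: -17614116/217 - 244*I*√13 ≈ -81171.0 - 879.75*I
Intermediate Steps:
r(L, D) = 4 - L
F = -72/217 (F = 72*(-1/217) = -72/217 ≈ -0.33180)
-244*((√(r(-5, -11) - 22) + F) + 333) = -244*((√((4 - 1*(-5)) - 22) - 72/217) + 333) = -244*((√((4 + 5) - 22) - 72/217) + 333) = -244*((√(9 - 22) - 72/217) + 333) = -244*((√(-13) - 72/217) + 333) = -244*((I*√13 - 72/217) + 333) = -244*((-72/217 + I*√13) + 333) = -244*(72189/217 + I*√13) = -17614116/217 - 244*I*√13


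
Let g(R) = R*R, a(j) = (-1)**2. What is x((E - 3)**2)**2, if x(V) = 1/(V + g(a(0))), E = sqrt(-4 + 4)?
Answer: 1/100 ≈ 0.010000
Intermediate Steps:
a(j) = 1
g(R) = R**2
E = 0 (E = sqrt(0) = 0)
x(V) = 1/(1 + V) (x(V) = 1/(V + 1**2) = 1/(V + 1) = 1/(1 + V))
x((E - 3)**2)**2 = (1/(1 + (0 - 3)**2))**2 = (1/(1 + (-3)**2))**2 = (1/(1 + 9))**2 = (1/10)**2 = 1/100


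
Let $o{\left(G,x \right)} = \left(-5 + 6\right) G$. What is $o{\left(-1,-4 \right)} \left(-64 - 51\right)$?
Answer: $115$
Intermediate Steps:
$o{\left(G,x \right)} = G$ ($o{\left(G,x \right)} = 1 G = G$)
$o{\left(-1,-4 \right)} \left(-64 - 51\right) = - (-64 - 51) = \left(-1\right) \left(-115\right) = 115$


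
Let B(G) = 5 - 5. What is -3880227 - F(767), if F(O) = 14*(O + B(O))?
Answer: -3890965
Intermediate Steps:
B(G) = 0
F(O) = 14*O (F(O) = 14*(O + 0) = 14*O)
-3880227 - F(767) = -3880227 - 14*767 = -3880227 - 1*10738 = -3880227 - 10738 = -3890965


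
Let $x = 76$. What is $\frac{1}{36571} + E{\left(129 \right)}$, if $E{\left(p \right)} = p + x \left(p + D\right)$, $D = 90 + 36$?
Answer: $\frac{713463640}{36571} \approx 19509.0$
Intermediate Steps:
$D = 126$
$E{\left(p \right)} = 9576 + 77 p$ ($E{\left(p \right)} = p + 76 \left(p + 126\right) = p + 76 \left(126 + p\right) = p + \left(9576 + 76 p\right) = 9576 + 77 p$)
$\frac{1}{36571} + E{\left(129 \right)} = \frac{1}{36571} + \left(9576 + 77 \cdot 129\right) = \frac{1}{36571} + \left(9576 + 9933\right) = \frac{1}{36571} + 19509 = \frac{713463640}{36571}$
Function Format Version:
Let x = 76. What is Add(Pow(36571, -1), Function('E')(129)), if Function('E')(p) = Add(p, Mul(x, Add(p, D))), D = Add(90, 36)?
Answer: Rational(713463640, 36571) ≈ 19509.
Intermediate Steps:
D = 126
Function('E')(p) = Add(9576, Mul(77, p)) (Function('E')(p) = Add(p, Mul(76, Add(p, 126))) = Add(p, Mul(76, Add(126, p))) = Add(p, Add(9576, Mul(76, p))) = Add(9576, Mul(77, p)))
Add(Pow(36571, -1), Function('E')(129)) = Add(Pow(36571, -1), Add(9576, Mul(77, 129))) = Add(Rational(1, 36571), Add(9576, 9933)) = Add(Rational(1, 36571), 19509) = Rational(713463640, 36571)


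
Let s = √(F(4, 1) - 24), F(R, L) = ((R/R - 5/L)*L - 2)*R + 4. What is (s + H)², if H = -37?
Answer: 1325 - 148*I*√11 ≈ 1325.0 - 490.86*I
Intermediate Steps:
F(R, L) = 4 + R*(-2 + L*(1 - 5/L)) (F(R, L) = ((1 - 5/L)*L - 2)*R + 4 = (L*(1 - 5/L) - 2)*R + 4 = (-2 + L*(1 - 5/L))*R + 4 = R*(-2 + L*(1 - 5/L)) + 4 = 4 + R*(-2 + L*(1 - 5/L)))
s = 2*I*√11 (s = √((4 - 7*4 + 1*4) - 24) = √((4 - 28 + 4) - 24) = √(-20 - 24) = √(-44) = 2*I*√11 ≈ 6.6332*I)
(s + H)² = (2*I*√11 - 37)² = (-37 + 2*I*√11)²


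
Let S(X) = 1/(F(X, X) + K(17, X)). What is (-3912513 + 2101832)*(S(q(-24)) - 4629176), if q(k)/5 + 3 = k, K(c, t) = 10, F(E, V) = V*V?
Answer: 152845059359378479/18235 ≈ 8.3820e+12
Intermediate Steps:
F(E, V) = V**2
q(k) = -15 + 5*k
S(X) = 1/(10 + X**2) (S(X) = 1/(X**2 + 10) = 1/(10 + X**2))
(-3912513 + 2101832)*(S(q(-24)) - 4629176) = (-3912513 + 2101832)*(1/(10 + (-15 + 5*(-24))**2) - 4629176) = -1810681*(1/(10 + (-15 - 120)**2) - 4629176) = -1810681*(1/(10 + (-135)**2) - 4629176) = -1810681*(1/(10 + 18225) - 4629176) = -1810681*(1/18235 - 4629176) = -1810681*(-84413024359/18235) = 152845059359378479/18235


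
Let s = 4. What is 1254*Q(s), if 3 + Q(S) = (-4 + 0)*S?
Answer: -23826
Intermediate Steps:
Q(S) = -3 - 4*S (Q(S) = -3 + (-4 + 0)*S = -3 - 4*S)
1254*Q(s) = 1254*(-3 - 4*4) = 1254*(-3 - 16) = 1254*(-19) = -23826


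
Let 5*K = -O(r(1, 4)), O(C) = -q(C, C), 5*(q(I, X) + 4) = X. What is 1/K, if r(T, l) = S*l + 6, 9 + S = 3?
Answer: -25/38 ≈ -0.65790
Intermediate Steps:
S = -6 (S = -9 + 3 = -6)
q(I, X) = -4 + X/5
r(T, l) = 6 - 6*l (r(T, l) = -6*l + 6 = 6 - 6*l)
O(C) = 4 - C/5 (O(C) = -(-4 + C/5) = 4 - C/5)
K = -38/25 (K = (-(4 - (6 - 6*4)/5))/5 = (-(4 - (6 - 24)/5))/5 = (-(4 - ⅕*(-18)))/5 = (-(4 + 18/5))/5 = (-1*38/5)/5 = (⅕)*(-38/5) = -38/25 ≈ -1.5200)
1/K = 1/(-38/25) = -25/38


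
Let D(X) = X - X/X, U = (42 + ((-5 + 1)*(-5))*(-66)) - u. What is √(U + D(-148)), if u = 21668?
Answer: I*√23095 ≈ 151.97*I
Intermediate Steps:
U = -22946 (U = (42 + ((-5 + 1)*(-5))*(-66)) - 1*21668 = (42 - 4*(-5)*(-66)) - 21668 = (42 + 20*(-66)) - 21668 = (42 - 1320) - 21668 = -1278 - 21668 = -22946)
D(X) = -1 + X (D(X) = X - 1*1 = X - 1 = -1 + X)
√(U + D(-148)) = √(-22946 + (-1 - 148)) = √(-22946 - 149) = √(-23095) = I*√23095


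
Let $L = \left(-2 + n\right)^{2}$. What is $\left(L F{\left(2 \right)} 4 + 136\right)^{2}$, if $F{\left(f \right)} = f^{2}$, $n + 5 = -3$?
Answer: $3013696$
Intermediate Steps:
$n = -8$ ($n = -5 - 3 = -8$)
$L = 100$ ($L = \left(-2 - 8\right)^{2} = \left(-10\right)^{2} = 100$)
$\left(L F{\left(2 \right)} 4 + 136\right)^{2} = \left(100 \cdot 2^{2} \cdot 4 + 136\right)^{2} = \left(100 \cdot 4 \cdot 4 + 136\right)^{2} = \left(400 \cdot 4 + 136\right)^{2} = \left(1600 + 136\right)^{2} = 1736^{2} = 3013696$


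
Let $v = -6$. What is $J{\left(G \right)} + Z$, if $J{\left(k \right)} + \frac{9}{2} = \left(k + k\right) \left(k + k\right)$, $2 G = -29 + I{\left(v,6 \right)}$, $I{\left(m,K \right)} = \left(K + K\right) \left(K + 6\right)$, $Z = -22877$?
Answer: $- \frac{19313}{2} \approx -9656.5$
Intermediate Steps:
$I{\left(m,K \right)} = 2 K \left(6 + K\right)$
$G = \frac{115}{2}$ ($G = \frac{-29 + 2 \cdot 6 \left(6 + 6\right)}{2} = \frac{-29 + 2 \cdot 6 \cdot 12}{2} = \frac{-29 + 144}{2} = \frac{1}{2} \cdot 115 = \frac{115}{2} \approx 57.5$)
$J{\left(k \right)} = - \frac{9}{2} + 4 k^{2}$ ($J{\left(k \right)} = - \frac{9}{2} + \left(k + k\right) \left(k + k\right) = - \frac{9}{2} + 2 k 2 k = - \frac{9}{2} + 4 k^{2}$)
$J{\left(G \right)} + Z = \left(- \frac{9}{2} + 4 \left(\frac{115}{2}\right)^{2}\right) - 22877 = \left(- \frac{9}{2} + 4 \cdot \frac{13225}{4}\right) - 22877 = \left(- \frac{9}{2} + 13225\right) - 22877 = \frac{26441}{2} - 22877 = - \frac{19313}{2}$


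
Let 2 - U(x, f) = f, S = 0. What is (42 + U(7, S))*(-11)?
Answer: -484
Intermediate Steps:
U(x, f) = 2 - f
(42 + U(7, S))*(-11) = (42 + (2 - 1*0))*(-11) = (42 + (2 + 0))*(-11) = (42 + 2)*(-11) = 44*(-11) = -484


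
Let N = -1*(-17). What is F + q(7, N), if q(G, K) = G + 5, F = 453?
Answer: 465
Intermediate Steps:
N = 17
q(G, K) = 5 + G
F + q(7, N) = 453 + (5 + 7) = 453 + 12 = 465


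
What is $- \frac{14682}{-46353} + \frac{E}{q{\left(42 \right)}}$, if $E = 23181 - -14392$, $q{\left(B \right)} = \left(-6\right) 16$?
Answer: $- \frac{580070599}{1483296} \approx -391.07$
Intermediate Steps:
$q{\left(B \right)} = -96$
$E = 37573$ ($E = 23181 + 14392 = 37573$)
$- \frac{14682}{-46353} + \frac{E}{q{\left(42 \right)}} = - \frac{14682}{-46353} + \frac{37573}{-96} = \left(-14682\right) \left(- \frac{1}{46353}\right) + 37573 \left(- \frac{1}{96}\right) = \frac{4894}{15451} - \frac{37573}{96} = - \frac{580070599}{1483296}$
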